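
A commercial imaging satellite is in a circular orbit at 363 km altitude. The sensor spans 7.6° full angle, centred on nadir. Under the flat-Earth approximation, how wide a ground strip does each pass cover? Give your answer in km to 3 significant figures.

48.2 km

Half-angle = 7.6°/2 = 3.8°.
Swath width ≈ 2h·tan(θ/2) = 2 × 363 × tan(3.8°) = 48.2 km.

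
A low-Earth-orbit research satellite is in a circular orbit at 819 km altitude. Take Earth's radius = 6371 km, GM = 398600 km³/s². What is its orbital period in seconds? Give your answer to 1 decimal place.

6067.4 seconds

Semi-major axis a = 6371 + 819 = 7190 km. Period T = 2π√(a³/μ) = 2π√(7190³/398600) = 6067.4 s = 101.12 min.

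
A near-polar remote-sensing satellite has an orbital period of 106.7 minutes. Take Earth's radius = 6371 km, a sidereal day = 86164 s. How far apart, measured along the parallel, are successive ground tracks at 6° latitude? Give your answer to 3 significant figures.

T = 106.7 min = 6402.0 s.
Node shift per orbit = (6402.0/86164) × 360° = 26.75°.
Equatorial spacing = 26.75 × 111.2 km/° = 2974 km.
At 6° latitude, spacing = 2974 × cos(6°) = 2958 km.

2960 km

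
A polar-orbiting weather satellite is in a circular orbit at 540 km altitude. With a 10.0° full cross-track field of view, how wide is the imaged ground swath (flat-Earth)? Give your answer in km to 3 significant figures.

Half-angle = 10.0°/2 = 5°.
Swath width ≈ 2h·tan(θ/2) = 2 × 540 × tan(5°) = 94.5 km.

94.5 km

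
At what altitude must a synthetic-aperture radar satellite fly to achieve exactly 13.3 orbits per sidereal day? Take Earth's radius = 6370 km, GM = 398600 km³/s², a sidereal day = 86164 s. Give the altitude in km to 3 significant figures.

1140 km

Required period T = 86164 / 13.3 = 6478.5 s.
From T = 2π√(a³/μ): a = (μ T²/4π²)^(1/3) = (398600 × 6478.5² / 4π²)^(1/3) = 7511 km.
Altitude h = a − R = 7511 − 6370 = 1141 km.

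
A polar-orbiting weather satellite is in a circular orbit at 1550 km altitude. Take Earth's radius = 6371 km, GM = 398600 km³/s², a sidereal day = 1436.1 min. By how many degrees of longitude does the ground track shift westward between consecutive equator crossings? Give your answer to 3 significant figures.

29.3°

Semi-major axis a = 6371 + 1550 = 7921 km. Period T = 2π√(a³/μ) = 2π√(7921³/398600) = 7015.9 s = 116.93 min.
During one orbit Earth rotates (7015.9 / 86166) × 360° = 29.31°.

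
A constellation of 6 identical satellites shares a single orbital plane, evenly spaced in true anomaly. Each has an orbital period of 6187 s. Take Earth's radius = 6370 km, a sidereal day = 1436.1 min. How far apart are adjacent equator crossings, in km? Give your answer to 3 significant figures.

Single-satellite node shift = (6187.0/86166) × 360° = 25.85°.
With 6 satellites evenly phased, successive equator crossings are 25.85/6 = 4.308° apart.
That is 4.308 × 111.2 = 479 km at the equator.

479 km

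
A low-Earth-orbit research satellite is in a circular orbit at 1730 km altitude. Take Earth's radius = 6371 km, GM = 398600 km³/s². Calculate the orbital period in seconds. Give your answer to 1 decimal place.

Semi-major axis a = 6371 + 1730 = 8101 km. Period T = 2π√(a³/μ) = 2π√(8101³/398600) = 7256.4 s = 120.94 min.

7256.4 seconds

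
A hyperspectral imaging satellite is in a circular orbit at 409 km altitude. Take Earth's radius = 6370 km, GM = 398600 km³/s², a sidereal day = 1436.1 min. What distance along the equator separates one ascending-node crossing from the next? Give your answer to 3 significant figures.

2580 km

Semi-major axis a = 6370 + 409 = 6779 km. Period T = 2π√(a³/μ) = 2π√(6779³/398600) = 5554.7 s = 92.58 min.
During one orbit Earth rotates (5554.7 / 86166) × 360° = 23.21°.
At the equator that is 23.21° × (2π·6370/360) km/° = 23.21 × 111.2 = 2580 km.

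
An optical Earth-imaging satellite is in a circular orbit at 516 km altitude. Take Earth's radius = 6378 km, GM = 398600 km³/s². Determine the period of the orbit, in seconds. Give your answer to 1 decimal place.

5696.6 seconds

Semi-major axis a = 6378 + 516 = 6894 km. Period T = 2π√(a³/μ) = 2π√(6894³/398600) = 5696.6 s = 94.94 min.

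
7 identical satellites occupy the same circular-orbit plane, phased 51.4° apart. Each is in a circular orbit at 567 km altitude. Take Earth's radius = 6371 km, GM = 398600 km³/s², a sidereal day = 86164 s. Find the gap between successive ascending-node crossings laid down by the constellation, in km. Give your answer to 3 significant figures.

382 km

Semi-major axis a = 6371 + 567 = 6938 km. Period T = 2π√(a³/μ) = 2π√(6938³/398600) = 5751.3 s = 95.85 min.
Single-satellite node shift = (5751.3/86164) × 360° = 24.03°.
With 7 satellites evenly phased, successive equator crossings are 24.03/7 = 3.433° apart.
That is 3.433 × 111.2 = 382 km at the equator.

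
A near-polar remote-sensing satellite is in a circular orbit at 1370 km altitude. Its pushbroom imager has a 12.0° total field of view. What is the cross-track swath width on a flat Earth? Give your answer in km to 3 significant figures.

288 km

Half-angle = 12.0°/2 = 6°.
Swath width ≈ 2h·tan(θ/2) = 2 × 1370 × tan(6°) = 288.0 km.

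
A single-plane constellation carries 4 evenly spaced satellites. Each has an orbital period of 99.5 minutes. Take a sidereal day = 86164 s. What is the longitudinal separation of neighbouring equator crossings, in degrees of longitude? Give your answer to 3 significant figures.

T = 99.5 min = 5970.0 s.
Single-satellite node shift = (5970.0/86164) × 360° = 24.94°.
With 4 satellites evenly phased, successive equator crossings are 24.94/4 = 6.236° apart.

6.24°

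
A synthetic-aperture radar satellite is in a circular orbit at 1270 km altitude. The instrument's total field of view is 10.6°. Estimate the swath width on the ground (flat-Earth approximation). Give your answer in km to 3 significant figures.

Half-angle = 10.6°/2 = 5.3°.
Swath width ≈ 2h·tan(θ/2) = 2 × 1270 × tan(5.3°) = 235.6 km.

236 km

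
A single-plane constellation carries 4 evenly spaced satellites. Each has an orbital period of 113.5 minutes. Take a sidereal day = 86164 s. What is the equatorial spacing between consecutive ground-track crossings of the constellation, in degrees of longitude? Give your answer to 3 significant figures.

T = 113.5 min = 6810.0 s.
Single-satellite node shift = (6810.0/86164) × 360° = 28.45°.
With 4 satellites evenly phased, successive equator crossings are 28.45/4 = 7.113° apart.

7.11°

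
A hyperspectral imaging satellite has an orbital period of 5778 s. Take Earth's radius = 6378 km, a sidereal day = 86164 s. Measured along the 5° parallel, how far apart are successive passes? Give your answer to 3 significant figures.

2680 km

Node shift per orbit = (5778.0/86164) × 360° = 24.14°.
Equatorial spacing = 24.14 × 111.3 km/° = 2687 km.
At 5° latitude, spacing = 2687 × cos(5°) = 2677 km.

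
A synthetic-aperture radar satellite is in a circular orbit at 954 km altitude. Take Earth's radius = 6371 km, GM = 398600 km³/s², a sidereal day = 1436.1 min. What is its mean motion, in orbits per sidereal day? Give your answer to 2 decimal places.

Semi-major axis a = 6371 + 954 = 7325 km. Period T = 2π√(a³/μ) = 2π√(7325³/398600) = 6239.1 s = 103.99 min.
Orbits per sidereal day = 86166 / 6239.1 = 13.811.

13.81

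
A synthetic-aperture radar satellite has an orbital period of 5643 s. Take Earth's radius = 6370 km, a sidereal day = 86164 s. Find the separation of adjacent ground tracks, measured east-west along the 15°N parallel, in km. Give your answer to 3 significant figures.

Node shift per orbit = (5643.0/86164) × 360° = 23.58°.
Equatorial spacing = 23.58 × 111.2 km/° = 2621 km.
At 15° latitude, spacing = 2621 × cos(15°) = 2532 km.

2530 km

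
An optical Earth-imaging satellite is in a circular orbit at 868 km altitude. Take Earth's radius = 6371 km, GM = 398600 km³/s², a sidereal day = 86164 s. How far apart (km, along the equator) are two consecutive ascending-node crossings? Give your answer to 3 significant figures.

Semi-major axis a = 6371 + 868 = 7239 km. Period T = 2π√(a³/μ) = 2π√(7239³/398600) = 6129.6 s = 102.16 min.
During one orbit Earth rotates (6129.6 / 86164) × 360° = 25.61°.
At the equator that is 25.61° × (2π·6371/360) km/° = 25.61 × 111.2 = 2848 km.

2850 km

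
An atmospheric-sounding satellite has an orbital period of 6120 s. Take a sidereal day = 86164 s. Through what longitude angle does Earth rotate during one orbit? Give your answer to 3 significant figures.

During one orbit Earth rotates (6120.0 / 86164) × 360° = 25.57°.

25.6°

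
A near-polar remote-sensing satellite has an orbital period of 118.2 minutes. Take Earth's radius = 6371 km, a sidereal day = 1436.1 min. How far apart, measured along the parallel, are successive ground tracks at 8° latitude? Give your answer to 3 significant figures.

T = 118.2 min = 7092.0 s.
Node shift per orbit = (7092.0/86166) × 360° = 29.63°.
Equatorial spacing = 29.63 × 111.2 km/° = 3295 km.
At 8° latitude, spacing = 3295 × cos(8°) = 3263 km.

3260 km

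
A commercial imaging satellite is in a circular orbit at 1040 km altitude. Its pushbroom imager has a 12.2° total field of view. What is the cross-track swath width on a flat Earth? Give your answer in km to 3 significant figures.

Half-angle = 12.2°/2 = 6.1°.
Swath width ≈ 2h·tan(θ/2) = 2 × 1040 × tan(6.1°) = 222.3 km.

222 km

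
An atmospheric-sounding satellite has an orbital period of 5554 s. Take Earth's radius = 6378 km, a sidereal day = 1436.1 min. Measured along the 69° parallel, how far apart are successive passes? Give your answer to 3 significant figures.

Node shift per orbit = (5554.0/86166) × 360° = 23.20°.
Equatorial spacing = 23.20 × 111.3 km/° = 2583 km.
At 69° latitude, spacing = 2583 × cos(69°) = 926 km.

926 km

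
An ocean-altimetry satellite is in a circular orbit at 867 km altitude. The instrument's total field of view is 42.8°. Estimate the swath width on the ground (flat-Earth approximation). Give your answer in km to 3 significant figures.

680 km

Half-angle = 42.8°/2 = 21.4°.
Swath width ≈ 2h·tan(θ/2) = 2 × 867 × tan(21.4°) = 679.5 km.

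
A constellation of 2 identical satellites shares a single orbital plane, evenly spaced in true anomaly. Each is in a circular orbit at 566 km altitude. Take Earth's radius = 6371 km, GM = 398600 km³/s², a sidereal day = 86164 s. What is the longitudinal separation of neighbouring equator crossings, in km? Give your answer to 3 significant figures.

Semi-major axis a = 6371 + 566 = 6937 km. Period T = 2π√(a³/μ) = 2π√(6937³/398600) = 5750.0 s = 95.83 min.
Single-satellite node shift = (5750.0/86164) × 360° = 24.02°.
With 2 satellites evenly phased, successive equator crossings are 24.02/2 = 12.012° apart.
That is 12.012 × 111.2 = 1336 km at the equator.

1340 km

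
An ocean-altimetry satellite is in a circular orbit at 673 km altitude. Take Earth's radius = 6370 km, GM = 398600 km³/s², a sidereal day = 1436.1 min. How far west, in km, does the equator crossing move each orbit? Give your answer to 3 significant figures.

Semi-major axis a = 6370 + 673 = 7043 km. Period T = 2π√(a³/μ) = 2π√(7043³/398600) = 5882.3 s = 98.04 min.
During one orbit Earth rotates (5882.3 / 86166) × 360° = 24.58°.
At the equator that is 24.58° × (2π·6370/360) km/° = 24.58 × 111.2 = 2732 km.

2730 km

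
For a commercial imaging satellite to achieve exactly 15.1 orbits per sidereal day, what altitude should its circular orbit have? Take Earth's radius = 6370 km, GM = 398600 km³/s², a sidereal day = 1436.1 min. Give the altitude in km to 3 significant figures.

Required period T = 86166 / 15.1 = 5706.4 s.
From T = 2π√(a³/μ): a = (μ T²/4π²)^(1/3) = (398600 × 5706.4² / 4π²)^(1/3) = 6902 km.
Altitude h = a − R = 6902 − 6370 = 532 km.

532 km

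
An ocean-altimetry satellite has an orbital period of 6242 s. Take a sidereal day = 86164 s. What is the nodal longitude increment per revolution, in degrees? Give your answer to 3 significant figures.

26.1°

During one orbit Earth rotates (6242.0 / 86164) × 360° = 26.08°.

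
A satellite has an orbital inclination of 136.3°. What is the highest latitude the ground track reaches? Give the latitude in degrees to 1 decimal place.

43.7°

Retrograde orbit: the ground track reaches ±(180° − i) = ±(180 − 136.3) = ±43.7°.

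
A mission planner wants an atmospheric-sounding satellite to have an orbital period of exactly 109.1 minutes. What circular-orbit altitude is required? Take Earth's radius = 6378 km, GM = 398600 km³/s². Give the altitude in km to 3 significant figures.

T = 109.1 min = 6546.0 s.
From T = 2π√(a³/μ): a = (μ T²/4π²)^(1/3) = (398600 × 6546.0² / 4π²)^(1/3) = 7563 km.
Altitude h = a − R = 7563 − 6378 = 1185 km.

1190 km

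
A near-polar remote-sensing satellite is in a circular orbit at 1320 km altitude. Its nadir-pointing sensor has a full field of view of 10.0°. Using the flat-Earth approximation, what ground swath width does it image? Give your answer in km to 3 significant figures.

Half-angle = 10.0°/2 = 5°.
Swath width ≈ 2h·tan(θ/2) = 2 × 1320 × tan(5°) = 231.0 km.

231 km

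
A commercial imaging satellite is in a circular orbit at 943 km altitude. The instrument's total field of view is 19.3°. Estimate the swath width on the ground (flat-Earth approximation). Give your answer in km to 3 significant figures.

Half-angle = 19.3°/2 = 9.65°.
Swath width ≈ 2h·tan(θ/2) = 2 × 943 × tan(9.65°) = 320.7 km.

321 km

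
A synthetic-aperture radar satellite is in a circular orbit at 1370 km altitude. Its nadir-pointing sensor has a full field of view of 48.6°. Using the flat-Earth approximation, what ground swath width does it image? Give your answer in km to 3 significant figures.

Half-angle = 48.6°/2 = 24.3°.
Swath width ≈ 2h·tan(θ/2) = 2 × 1370 × tan(24.3°) = 1237.2 km.

1240 km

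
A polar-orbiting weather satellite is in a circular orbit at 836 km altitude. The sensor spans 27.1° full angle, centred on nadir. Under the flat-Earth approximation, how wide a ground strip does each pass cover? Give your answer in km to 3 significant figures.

Half-angle = 27.1°/2 = 13.55°.
Swath width ≈ 2h·tan(θ/2) = 2 × 836 × tan(13.55°) = 403.0 km.

403 km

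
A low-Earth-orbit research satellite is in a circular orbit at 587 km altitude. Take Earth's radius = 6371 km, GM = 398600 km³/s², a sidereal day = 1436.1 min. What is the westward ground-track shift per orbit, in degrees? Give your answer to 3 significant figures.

Semi-major axis a = 6371 + 587 = 6958 km. Period T = 2π√(a³/μ) = 2π√(6958³/398600) = 5776.1 s = 96.27 min.
During one orbit Earth rotates (5776.1 / 86166) × 360° = 24.13°.

24.1°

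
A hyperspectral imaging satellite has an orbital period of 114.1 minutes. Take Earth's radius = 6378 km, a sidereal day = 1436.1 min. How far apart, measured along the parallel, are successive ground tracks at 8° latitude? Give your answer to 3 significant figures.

T = 114.1 min = 6846.0 s.
Node shift per orbit = (6846.0/86166) × 360° = 28.60°.
Equatorial spacing = 28.60 × 111.3 km/° = 3184 km.
At 8° latitude, spacing = 3184 × cos(8°) = 3153 km.

3150 km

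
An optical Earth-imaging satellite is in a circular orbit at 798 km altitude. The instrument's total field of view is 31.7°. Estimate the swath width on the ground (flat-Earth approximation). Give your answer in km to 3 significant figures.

453 km

Half-angle = 31.7°/2 = 15.85°.
Swath width ≈ 2h·tan(θ/2) = 2 × 798 × tan(15.85°) = 453.1 km.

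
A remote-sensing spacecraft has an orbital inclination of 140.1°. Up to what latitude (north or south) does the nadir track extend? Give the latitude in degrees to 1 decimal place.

Retrograde orbit: the ground track reaches ±(180° − i) = ±(180 − 140.1) = ±39.9°.

39.9°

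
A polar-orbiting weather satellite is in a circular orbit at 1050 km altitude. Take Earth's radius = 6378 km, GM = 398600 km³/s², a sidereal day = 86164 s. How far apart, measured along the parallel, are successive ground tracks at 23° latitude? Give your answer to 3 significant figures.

Semi-major axis a = 6378 + 1050 = 7428 km. Period T = 2π√(a³/μ) = 2π√(7428³/398600) = 6371.2 s = 106.19 min.
Node shift per orbit = (6371.2/86164) × 360° = 26.62°.
Equatorial spacing = 26.62 × 111.3 km/° = 2963 km.
At 23° latitude, spacing = 2963 × cos(23°) = 2728 km.

2730 km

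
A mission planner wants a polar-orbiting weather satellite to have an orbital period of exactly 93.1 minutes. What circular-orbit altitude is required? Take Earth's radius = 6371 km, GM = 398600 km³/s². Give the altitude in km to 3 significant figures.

T = 93.1 min = 5586.0 s.
From T = 2π√(a³/μ): a = (μ T²/4π²)^(1/3) = (398600 × 5586.0² / 4π²)^(1/3) = 6804 km.
Altitude h = a − R = 6804 − 6371 = 433 km.

433 km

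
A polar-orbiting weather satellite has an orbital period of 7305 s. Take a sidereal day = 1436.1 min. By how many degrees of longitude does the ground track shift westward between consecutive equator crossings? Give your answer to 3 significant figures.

During one orbit Earth rotates (7305.0 / 86166) × 360° = 30.52°.

30.5°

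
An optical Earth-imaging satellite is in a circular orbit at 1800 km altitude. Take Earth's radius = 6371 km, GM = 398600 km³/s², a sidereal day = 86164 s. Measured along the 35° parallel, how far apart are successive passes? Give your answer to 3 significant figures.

Semi-major axis a = 6371 + 1800 = 8171 km. Period T = 2π√(a³/μ) = 2π√(8171³/398600) = 7350.6 s = 122.51 min.
Node shift per orbit = (7350.6/86164) × 360° = 30.71°.
Equatorial spacing = 30.71 × 111.2 km/° = 3415 km.
At 35° latitude, spacing = 3415 × cos(35°) = 2797 km.

2800 km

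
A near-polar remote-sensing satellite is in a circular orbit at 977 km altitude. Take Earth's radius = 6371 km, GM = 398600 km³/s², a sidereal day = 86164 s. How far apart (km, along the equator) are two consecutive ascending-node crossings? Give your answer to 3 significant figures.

Semi-major axis a = 6371 + 977 = 7348 km. Period T = 2π√(a³/μ) = 2π√(7348³/398600) = 6268.5 s = 104.48 min.
During one orbit Earth rotates (6268.5 / 86164) × 360° = 26.19°.
At the equator that is 26.19° × (2π·6371/360) km/° = 26.19 × 111.2 = 2912 km.

2910 km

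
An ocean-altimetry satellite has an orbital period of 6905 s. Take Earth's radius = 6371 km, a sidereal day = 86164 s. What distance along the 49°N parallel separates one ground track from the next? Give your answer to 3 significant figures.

2100 km

Node shift per orbit = (6905.0/86164) × 360° = 28.85°.
Equatorial spacing = 28.85 × 111.2 km/° = 3208 km.
At 49° latitude, spacing = 3208 × cos(49°) = 2105 km.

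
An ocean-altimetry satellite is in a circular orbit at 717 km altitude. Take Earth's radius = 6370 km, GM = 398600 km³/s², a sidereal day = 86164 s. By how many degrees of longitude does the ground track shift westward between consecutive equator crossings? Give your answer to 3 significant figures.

24.8°

Semi-major axis a = 6370 + 717 = 7087 km. Period T = 2π√(a³/μ) = 2π√(7087³/398600) = 5937.5 s = 98.96 min.
During one orbit Earth rotates (5937.5 / 86164) × 360° = 24.81°.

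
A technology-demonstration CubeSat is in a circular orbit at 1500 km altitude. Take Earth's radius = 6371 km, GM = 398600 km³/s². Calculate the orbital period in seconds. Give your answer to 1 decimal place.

6949.5 seconds

Semi-major axis a = 6371 + 1500 = 7871 km. Period T = 2π√(a³/μ) = 2π√(7871³/398600) = 6949.5 s = 115.83 min.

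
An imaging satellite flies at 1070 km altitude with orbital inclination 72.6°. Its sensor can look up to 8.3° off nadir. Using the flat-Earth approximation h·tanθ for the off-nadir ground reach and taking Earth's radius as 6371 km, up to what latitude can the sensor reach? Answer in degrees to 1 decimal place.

For a prograde orbit the ground track reaches latitude ±i = ±72.6°.
Sensor half-swath on the ground ≈ 1070·tan(8.3°) = 156 km = 1.40° of latitude.
Maximum observable latitude ≈ 72.6 + 1.40 = 74.0°.

74.0°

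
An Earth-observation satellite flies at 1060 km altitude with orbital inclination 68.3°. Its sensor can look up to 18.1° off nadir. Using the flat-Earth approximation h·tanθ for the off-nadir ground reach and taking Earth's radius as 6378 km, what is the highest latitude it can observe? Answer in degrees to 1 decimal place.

For a prograde orbit the ground track reaches latitude ±i = ±68.3°.
Sensor half-swath on the ground ≈ 1060·tan(18.1°) = 346 km = 3.11° of latitude.
Maximum observable latitude ≈ 68.3 + 3.11 = 71.4°.

71.4°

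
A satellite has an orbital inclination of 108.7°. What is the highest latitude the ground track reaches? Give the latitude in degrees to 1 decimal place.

71.3°

Retrograde orbit: the ground track reaches ±(180° − i) = ±(180 − 108.7) = ±71.3°.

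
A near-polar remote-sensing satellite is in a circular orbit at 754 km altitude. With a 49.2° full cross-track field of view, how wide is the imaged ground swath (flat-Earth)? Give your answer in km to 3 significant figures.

Half-angle = 49.2°/2 = 24.6°.
Swath width ≈ 2h·tan(θ/2) = 2 × 754 × tan(24.6°) = 690.4 km.

690 km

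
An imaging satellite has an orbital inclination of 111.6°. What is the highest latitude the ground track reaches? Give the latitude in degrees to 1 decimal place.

68.4°

Retrograde orbit: the ground track reaches ±(180° − i) = ±(180 − 111.6) = ±68.4°.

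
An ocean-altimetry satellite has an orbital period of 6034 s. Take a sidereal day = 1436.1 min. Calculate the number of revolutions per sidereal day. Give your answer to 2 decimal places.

Orbits per sidereal day = 86166 / 6034.0 = 14.280.

14.28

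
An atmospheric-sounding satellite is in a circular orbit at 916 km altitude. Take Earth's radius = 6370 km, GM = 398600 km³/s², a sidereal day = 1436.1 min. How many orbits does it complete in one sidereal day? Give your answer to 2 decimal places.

13.92

Semi-major axis a = 6370 + 916 = 7286 km. Period T = 2π√(a³/μ) = 2π√(7286³/398600) = 6189.3 s = 103.16 min.
Orbits per sidereal day = 86166 / 6189.3 = 13.922.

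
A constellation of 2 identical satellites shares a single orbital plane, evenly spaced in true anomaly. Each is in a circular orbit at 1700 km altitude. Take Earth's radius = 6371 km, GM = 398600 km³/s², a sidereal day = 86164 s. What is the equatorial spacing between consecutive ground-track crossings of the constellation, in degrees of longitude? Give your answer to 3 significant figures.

Semi-major axis a = 6371 + 1700 = 8071 km. Period T = 2π√(a³/μ) = 2π√(8071³/398600) = 7216.1 s = 120.27 min.
Single-satellite node shift = (7216.1/86164) × 360° = 30.15°.
With 2 satellites evenly phased, successive equator crossings are 30.15/2 = 15.075° apart.

15.1°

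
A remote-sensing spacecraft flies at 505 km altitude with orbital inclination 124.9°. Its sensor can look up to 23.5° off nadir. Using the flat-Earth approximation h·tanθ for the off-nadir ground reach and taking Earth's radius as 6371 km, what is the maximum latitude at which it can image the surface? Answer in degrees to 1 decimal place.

57.1°

Retrograde orbit: the ground track reaches ±(180° − i) = ±(180 − 124.9) = ±55.1°.
Sensor half-swath on the ground ≈ 505·tan(23.5°) = 220 km = 1.97° of latitude.
Maximum observable latitude ≈ 55.1 + 1.97 = 57.1°.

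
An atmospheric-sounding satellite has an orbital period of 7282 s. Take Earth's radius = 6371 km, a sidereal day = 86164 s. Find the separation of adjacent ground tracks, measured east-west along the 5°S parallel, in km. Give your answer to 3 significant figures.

3370 km

Node shift per orbit = (7282.0/86164) × 360° = 30.42°.
Equatorial spacing = 30.42 × 111.2 km/° = 3383 km.
At 5° latitude, spacing = 3383 × cos(5°) = 3370 km.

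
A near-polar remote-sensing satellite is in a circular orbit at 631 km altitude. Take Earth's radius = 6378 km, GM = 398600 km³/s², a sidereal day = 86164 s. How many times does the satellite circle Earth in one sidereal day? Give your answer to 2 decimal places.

Semi-major axis a = 6378 + 631 = 7009 km. Period T = 2π√(a³/μ) = 2π√(7009³/398600) = 5839.8 s = 97.33 min.
Orbits per sidereal day = 86164 / 5839.8 = 14.755.

14.75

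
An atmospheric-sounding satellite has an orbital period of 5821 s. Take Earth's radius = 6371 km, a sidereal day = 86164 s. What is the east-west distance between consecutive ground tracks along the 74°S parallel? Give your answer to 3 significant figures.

Node shift per orbit = (5821.0/86164) × 360° = 24.32°.
Equatorial spacing = 24.32 × 111.2 km/° = 2704 km.
At 74° latitude, spacing = 2704 × cos(74°) = 745 km.

745 km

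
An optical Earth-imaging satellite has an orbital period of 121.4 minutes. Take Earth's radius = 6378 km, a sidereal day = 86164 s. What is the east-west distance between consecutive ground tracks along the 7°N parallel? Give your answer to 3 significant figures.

T = 121.4 min = 7284.0 s.
Node shift per orbit = (7284.0/86164) × 360° = 30.43°.
Equatorial spacing = 30.43 × 111.3 km/° = 3388 km.
At 7° latitude, spacing = 3388 × cos(7°) = 3362 km.

3360 km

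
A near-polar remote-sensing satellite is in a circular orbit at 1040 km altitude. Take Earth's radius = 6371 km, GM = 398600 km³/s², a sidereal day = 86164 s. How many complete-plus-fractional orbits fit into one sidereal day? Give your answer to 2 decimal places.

Semi-major axis a = 6371 + 1040 = 7411 km. Period T = 2π√(a³/μ) = 2π√(7411³/398600) = 6349.3 s = 105.82 min.
Orbits per sidereal day = 86164 / 6349.3 = 13.571.

13.57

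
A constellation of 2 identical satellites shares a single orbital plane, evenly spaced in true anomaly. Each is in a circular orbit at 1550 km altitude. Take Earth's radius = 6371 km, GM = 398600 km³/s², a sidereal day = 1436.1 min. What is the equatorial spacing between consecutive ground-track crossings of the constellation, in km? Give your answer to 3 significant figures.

Semi-major axis a = 6371 + 1550 = 7921 km. Period T = 2π√(a³/μ) = 2π√(7921³/398600) = 7015.9 s = 116.93 min.
Single-satellite node shift = (7015.9/86166) × 360° = 29.31°.
With 2 satellites evenly phased, successive equator crossings are 29.31/2 = 14.656° apart.
That is 14.656 × 111.2 = 1630 km at the equator.

1630 km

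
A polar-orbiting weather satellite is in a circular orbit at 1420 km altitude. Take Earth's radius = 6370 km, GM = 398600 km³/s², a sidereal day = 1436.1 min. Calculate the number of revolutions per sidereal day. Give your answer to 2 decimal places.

Semi-major axis a = 6370 + 1420 = 7790 km. Period T = 2π√(a³/μ) = 2π√(7790³/398600) = 6842.5 s = 114.04 min.
Orbits per sidereal day = 86166 / 6842.5 = 12.593.

12.59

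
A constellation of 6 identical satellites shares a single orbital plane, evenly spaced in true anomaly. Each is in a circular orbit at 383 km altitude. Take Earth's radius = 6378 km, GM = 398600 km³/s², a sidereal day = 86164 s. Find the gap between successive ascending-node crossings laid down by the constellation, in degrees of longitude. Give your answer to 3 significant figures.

Semi-major axis a = 6378 + 383 = 6761 km. Period T = 2π√(a³/μ) = 2π√(6761³/398600) = 5532.6 s = 92.21 min.
Single-satellite node shift = (5532.6/86164) × 360° = 23.12°.
With 6 satellites evenly phased, successive equator crossings are 23.12/6 = 3.853° apart.

3.85°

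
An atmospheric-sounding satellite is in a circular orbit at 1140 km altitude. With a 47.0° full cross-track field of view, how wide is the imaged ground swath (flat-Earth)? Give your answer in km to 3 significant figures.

991 km

Half-angle = 47.0°/2 = 23.5°.
Swath width ≈ 2h·tan(θ/2) = 2 × 1140 × tan(23.5°) = 991.4 km.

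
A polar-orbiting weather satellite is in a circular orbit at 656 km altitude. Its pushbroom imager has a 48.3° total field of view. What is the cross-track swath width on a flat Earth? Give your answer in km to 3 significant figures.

Half-angle = 48.3°/2 = 24.15°.
Swath width ≈ 2h·tan(θ/2) = 2 × 656 × tan(24.15°) = 588.3 km.

588 km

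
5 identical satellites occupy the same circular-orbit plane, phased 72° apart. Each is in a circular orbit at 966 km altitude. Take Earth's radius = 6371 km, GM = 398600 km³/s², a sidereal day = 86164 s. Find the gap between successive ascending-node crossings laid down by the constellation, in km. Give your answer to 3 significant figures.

581 km

Semi-major axis a = 6371 + 966 = 7337 km. Period T = 2π√(a³/μ) = 2π√(7337³/398600) = 6254.4 s = 104.24 min.
Single-satellite node shift = (6254.4/86164) × 360° = 26.13°.
With 5 satellites evenly phased, successive equator crossings are 26.13/5 = 5.226° apart.
That is 5.226 × 111.2 = 581 km at the equator.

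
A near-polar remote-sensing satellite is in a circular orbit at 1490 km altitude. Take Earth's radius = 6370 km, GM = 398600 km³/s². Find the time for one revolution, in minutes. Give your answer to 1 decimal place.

Semi-major axis a = 6370 + 1490 = 7860 km. Period T = 2π√(a³/μ) = 2π√(7860³/398600) = 6935.0 s = 115.58 min.

115.6 min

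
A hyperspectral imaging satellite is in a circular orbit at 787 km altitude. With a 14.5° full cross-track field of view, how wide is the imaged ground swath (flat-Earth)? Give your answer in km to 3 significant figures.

Half-angle = 14.5°/2 = 7.25°.
Swath width ≈ 2h·tan(θ/2) = 2 × 787 × tan(7.25°) = 200.2 km.

200 km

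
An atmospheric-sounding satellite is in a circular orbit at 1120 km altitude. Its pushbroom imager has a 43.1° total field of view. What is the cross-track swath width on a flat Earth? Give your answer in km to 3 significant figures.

Half-angle = 43.1°/2 = 21.55°.
Swath width ≈ 2h·tan(θ/2) = 2 × 1120 × tan(21.55°) = 884.6 km.

885 km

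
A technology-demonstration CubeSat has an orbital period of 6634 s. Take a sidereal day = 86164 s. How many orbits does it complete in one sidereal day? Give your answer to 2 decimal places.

Orbits per sidereal day = 86164 / 6634.0 = 12.988.

12.99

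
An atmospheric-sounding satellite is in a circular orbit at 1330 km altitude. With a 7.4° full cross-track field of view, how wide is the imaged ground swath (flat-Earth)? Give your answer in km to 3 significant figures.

Half-angle = 7.4°/2 = 3.7°.
Swath width ≈ 2h·tan(θ/2) = 2 × 1330 × tan(3.7°) = 172.0 km.

172 km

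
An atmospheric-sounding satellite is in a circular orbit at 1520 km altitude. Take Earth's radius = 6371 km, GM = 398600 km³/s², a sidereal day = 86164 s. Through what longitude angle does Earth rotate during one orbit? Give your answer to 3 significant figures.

29.1°

Semi-major axis a = 6371 + 1520 = 7891 km. Period T = 2π√(a³/μ) = 2π√(7891³/398600) = 6976.0 s = 116.27 min.
During one orbit Earth rotates (6976.0 / 86164) × 360° = 29.15°.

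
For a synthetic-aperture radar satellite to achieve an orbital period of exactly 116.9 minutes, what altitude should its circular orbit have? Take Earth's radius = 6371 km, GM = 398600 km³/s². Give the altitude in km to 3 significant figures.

T = 116.9 min = 7014.0 s.
From T = 2π√(a³/μ): a = (μ T²/4π²)^(1/3) = (398600 × 7014.0² / 4π²)^(1/3) = 7920 km.
Altitude h = a − R = 7920 − 6371 = 1549 km.

1550 km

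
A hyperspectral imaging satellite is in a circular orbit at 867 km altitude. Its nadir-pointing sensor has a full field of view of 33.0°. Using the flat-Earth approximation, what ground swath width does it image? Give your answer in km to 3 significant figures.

514 km

Half-angle = 33.0°/2 = 16.5°.
Swath width ≈ 2h·tan(θ/2) = 2 × 867 × tan(16.5°) = 513.6 km.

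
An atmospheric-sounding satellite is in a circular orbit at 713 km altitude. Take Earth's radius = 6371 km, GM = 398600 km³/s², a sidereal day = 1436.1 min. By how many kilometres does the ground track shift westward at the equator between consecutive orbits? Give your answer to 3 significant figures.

2760 km

Semi-major axis a = 6371 + 713 = 7084 km. Period T = 2π√(a³/μ) = 2π√(7084³/398600) = 5933.7 s = 98.90 min.
During one orbit Earth rotates (5933.7 / 86166) × 360° = 24.79°.
At the equator that is 24.79° × (2π·6371/360) km/° = 24.79 × 111.2 = 2757 km.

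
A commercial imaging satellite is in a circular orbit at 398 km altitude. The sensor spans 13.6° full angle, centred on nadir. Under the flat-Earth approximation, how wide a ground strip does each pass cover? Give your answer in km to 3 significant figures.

94.9 km

Half-angle = 13.6°/2 = 6.8°.
Swath width ≈ 2h·tan(θ/2) = 2 × 398 × tan(6.8°) = 94.9 km.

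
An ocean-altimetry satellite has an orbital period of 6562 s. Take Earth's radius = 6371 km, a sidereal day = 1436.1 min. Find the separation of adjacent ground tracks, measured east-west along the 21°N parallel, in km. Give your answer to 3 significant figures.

Node shift per orbit = (6562.0/86166) × 360° = 27.42°.
Equatorial spacing = 27.42 × 111.2 km/° = 3049 km.
At 21° latitude, spacing = 3049 × cos(21°) = 2846 km.

2850 km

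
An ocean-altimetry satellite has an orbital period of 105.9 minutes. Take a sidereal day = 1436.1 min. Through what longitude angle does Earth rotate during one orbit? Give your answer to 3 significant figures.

26.5°

T = 105.9 min = 6354.0 s.
During one orbit Earth rotates (6354.0 / 86166) × 360° = 26.55°.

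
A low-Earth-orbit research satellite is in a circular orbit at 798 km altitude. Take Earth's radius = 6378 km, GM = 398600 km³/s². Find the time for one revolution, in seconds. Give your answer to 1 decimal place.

Semi-major axis a = 6378 + 798 = 7176 km. Period T = 2π√(a³/μ) = 2π√(7176³/398600) = 6049.7 s = 100.83 min.

6049.7 seconds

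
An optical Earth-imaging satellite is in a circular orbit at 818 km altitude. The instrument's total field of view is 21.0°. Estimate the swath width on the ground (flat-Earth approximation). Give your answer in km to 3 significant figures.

303 km

Half-angle = 21.0°/2 = 10.5°.
Swath width ≈ 2h·tan(θ/2) = 2 × 818 × tan(10.5°) = 303.2 km.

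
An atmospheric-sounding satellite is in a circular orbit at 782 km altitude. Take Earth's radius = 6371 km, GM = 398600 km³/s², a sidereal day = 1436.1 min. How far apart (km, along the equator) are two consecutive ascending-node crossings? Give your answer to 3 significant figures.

2800 km

Semi-major axis a = 6371 + 782 = 7153 km. Period T = 2π√(a³/μ) = 2π√(7153³/398600) = 6020.7 s = 100.34 min.
During one orbit Earth rotates (6020.7 / 86166) × 360° = 25.15°.
At the equator that is 25.15° × (2π·6371/360) km/° = 25.15 × 111.2 = 2797 km.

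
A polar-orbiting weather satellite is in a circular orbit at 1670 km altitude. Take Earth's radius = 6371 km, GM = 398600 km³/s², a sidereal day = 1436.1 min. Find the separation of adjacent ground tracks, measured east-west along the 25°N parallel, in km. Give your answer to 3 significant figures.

3020 km

Semi-major axis a = 6371 + 1670 = 8041 km. Period T = 2π√(a³/μ) = 2π√(8041³/398600) = 7175.9 s = 119.60 min.
Node shift per orbit = (7175.9/86166) × 360° = 29.98°.
Equatorial spacing = 29.98 × 111.2 km/° = 3334 km.
At 25° latitude, spacing = 3334 × cos(25°) = 3021 km.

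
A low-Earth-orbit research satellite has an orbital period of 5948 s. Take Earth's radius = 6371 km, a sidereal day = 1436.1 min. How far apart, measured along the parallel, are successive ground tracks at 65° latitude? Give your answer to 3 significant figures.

Node shift per orbit = (5948.0/86166) × 360° = 24.85°.
Equatorial spacing = 24.85 × 111.2 km/° = 2763 km.
At 65° latitude, spacing = 2763 × cos(65°) = 1168 km.

1170 km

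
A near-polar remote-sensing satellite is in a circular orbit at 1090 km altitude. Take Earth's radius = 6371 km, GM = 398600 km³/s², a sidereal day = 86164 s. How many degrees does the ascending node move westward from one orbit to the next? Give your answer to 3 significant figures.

Semi-major axis a = 6371 + 1090 = 7461 km. Period T = 2π√(a³/μ) = 2π√(7461³/398600) = 6413.7 s = 106.89 min.
During one orbit Earth rotates (6413.7 / 86164) × 360° = 26.80°.

26.8°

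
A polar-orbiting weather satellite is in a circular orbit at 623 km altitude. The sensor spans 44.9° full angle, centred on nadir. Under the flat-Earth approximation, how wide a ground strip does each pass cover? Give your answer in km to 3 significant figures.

Half-angle = 44.9°/2 = 22.45°.
Swath width ≈ 2h·tan(θ/2) = 2 × 623 × tan(22.45°) = 514.8 km.

515 km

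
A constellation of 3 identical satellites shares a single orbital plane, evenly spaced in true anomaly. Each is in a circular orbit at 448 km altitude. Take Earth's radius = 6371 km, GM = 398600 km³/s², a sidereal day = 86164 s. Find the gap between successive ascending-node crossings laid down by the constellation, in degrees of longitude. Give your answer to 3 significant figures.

7.80°

Semi-major axis a = 6371 + 448 = 6819 km. Period T = 2π√(a³/μ) = 2π√(6819³/398600) = 5603.9 s = 93.40 min.
Single-satellite node shift = (5603.9/86164) × 360° = 23.41°.
With 3 satellites evenly phased, successive equator crossings are 23.41/3 = 7.805° apart.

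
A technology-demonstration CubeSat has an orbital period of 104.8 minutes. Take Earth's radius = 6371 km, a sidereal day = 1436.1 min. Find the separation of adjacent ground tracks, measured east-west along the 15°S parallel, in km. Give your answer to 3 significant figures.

T = 104.8 min = 6288.0 s.
Node shift per orbit = (6288.0/86166) × 360° = 26.27°.
Equatorial spacing = 26.27 × 111.2 km/° = 2921 km.
At 15° latitude, spacing = 2921 × cos(15°) = 2822 km.

2820 km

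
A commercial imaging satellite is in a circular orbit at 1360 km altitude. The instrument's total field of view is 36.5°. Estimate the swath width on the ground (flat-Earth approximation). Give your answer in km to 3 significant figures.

897 km

Half-angle = 36.5°/2 = 18.25°.
Swath width ≈ 2h·tan(θ/2) = 2 × 1360 × tan(18.25°) = 896.9 km.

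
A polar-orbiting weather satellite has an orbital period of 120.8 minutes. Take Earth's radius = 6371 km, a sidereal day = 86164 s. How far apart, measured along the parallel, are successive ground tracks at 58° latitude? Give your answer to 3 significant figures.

1780 km

T = 120.8 min = 7248.0 s.
Node shift per orbit = (7248.0/86164) × 360° = 30.28°.
Equatorial spacing = 30.28 × 111.2 km/° = 3367 km.
At 58° latitude, spacing = 3367 × cos(58°) = 1784 km.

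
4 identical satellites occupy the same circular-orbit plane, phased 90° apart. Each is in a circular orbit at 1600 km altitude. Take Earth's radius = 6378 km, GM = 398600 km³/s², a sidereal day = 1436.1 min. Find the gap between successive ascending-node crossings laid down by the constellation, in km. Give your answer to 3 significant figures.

Semi-major axis a = 6378 + 1600 = 7978 km. Period T = 2π√(a³/μ) = 2π√(7978³/398600) = 7091.7 s = 118.20 min.
Single-satellite node shift = (7091.7/86166) × 360° = 29.63°.
With 4 satellites evenly phased, successive equator crossings are 29.63/4 = 7.407° apart.
That is 7.407 × 111.3 = 825 km at the equator.

825 km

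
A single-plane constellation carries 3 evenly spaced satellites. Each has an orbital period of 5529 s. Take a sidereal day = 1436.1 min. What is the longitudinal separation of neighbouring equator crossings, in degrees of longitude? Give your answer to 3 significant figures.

Single-satellite node shift = (5529.0/86166) × 360° = 23.10°.
With 3 satellites evenly phased, successive equator crossings are 23.10/3 = 7.700° apart.

7.70°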